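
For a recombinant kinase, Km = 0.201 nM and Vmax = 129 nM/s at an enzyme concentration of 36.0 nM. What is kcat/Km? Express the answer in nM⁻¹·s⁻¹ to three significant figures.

kcat = Vmax/[E]total = 129/36.0 = 3.58 s⁻¹.
kcat/Km = 3.58/0.201 = 17.8 nM⁻¹·s⁻¹.

17.8 nM⁻¹·s⁻¹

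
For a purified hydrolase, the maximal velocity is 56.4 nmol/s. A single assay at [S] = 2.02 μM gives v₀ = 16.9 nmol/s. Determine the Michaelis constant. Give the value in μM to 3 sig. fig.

4.72 μM

From v = Vmax[S]/(Km+[S]), Km = [S](Vmax − v)/v.
Km = 2.02 × (56.4 − 16.9) / 16.9 = 79.79/16.9 = 4.72 μM.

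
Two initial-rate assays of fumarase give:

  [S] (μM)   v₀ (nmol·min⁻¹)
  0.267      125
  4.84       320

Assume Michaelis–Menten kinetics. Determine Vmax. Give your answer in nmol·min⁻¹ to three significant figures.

From v = Vmax[S]/(Km+[S]), each point gives Vmax = v(Km+[S])/[S].
Equating: 125(Km+0.267)/0.267 = 320(Km+4.84)/4.84.
468.2·Km + 125 = 66.12·Km + 320, so (468.2 − 66.12)·Km = 320 − 125.
Km = 195.0/402.0 = 0.485 μM; then Vmax = 125(0.485+0.267)/0.267 = 352 nmol·min⁻¹.

352 nmol·min⁻¹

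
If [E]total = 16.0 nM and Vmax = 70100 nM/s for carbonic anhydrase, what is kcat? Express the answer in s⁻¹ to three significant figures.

kcat = Vmax/[E]total = 70100 nM/s / 16.0 nM = 4380 s⁻¹.

4380 s⁻¹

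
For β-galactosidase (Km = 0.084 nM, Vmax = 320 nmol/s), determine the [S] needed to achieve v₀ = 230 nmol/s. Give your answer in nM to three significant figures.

Rearranging v = Vmax[S]/(Km+[S]) gives [S] = Km·v/(Vmax − v).
[S] = 0.084 × 230 / (320 − 230) = 19.32/90.00 = 0.215 nM.

0.215 nM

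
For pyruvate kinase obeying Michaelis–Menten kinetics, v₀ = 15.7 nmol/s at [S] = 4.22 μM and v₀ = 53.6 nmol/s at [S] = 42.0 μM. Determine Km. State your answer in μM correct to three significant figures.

15.5 μM

In reciprocal form, 1/v = (Km/Vmax)·(1/[S]) + 1/Vmax. The two points give (1/[S], 1/v) = (0.2370, 0.06369) and (0.02381, 0.01866).
Slope = (0.06369 − 0.01866)/(0.2370 − 0.02381) = 0.2113; intercept = 0.06369 − 0.2113×0.2370 = 0.01363.
Vmax = 1/intercept = 73.4 nmol/s; Km = slope × Vmax = 0.2113 × 73.4 = 15.5 μM.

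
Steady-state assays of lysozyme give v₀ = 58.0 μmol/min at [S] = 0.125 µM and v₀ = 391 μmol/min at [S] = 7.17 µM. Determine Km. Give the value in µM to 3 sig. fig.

In reciprocal form, 1/v = (Km/Vmax)·(1/[S]) + 1/Vmax. The two points give (1/[S], 1/v) = (8.000, 0.01724) and (0.1395, 0.002558).
Slope = (0.01724 − 0.002558)/(8.000 − 0.1395) = 0.001868; intercept = 0.01724 − 0.001868×8.000 = 0.002297.
Vmax = 1/intercept = 435 μmol/min; Km = slope × Vmax = 0.001868 × 435 = 0.813 µM.

0.813 µM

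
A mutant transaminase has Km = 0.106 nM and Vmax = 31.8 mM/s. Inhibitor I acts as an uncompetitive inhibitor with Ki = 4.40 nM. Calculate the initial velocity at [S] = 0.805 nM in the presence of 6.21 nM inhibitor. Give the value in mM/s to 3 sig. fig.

12.5 mM/s

With α = 1 + [I]/Ki = 1 + 6.21/4.40 = 2.411, the uncompetitive rate law is v = (Vmax/α)·[S] / (Km/α + [S]).
v = (31.8/2.411)×0.805 / (0.106/2.411 + 0.805) = 10.62/0.8490 = 12.5 mM/s.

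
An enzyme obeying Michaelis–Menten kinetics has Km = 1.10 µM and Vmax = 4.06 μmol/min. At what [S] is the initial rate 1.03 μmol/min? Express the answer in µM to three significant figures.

The required fractional saturation is v/Vmax = 1.03/4.06 = 0.2537.
Then [S]/(Km+[S]) = 0.2537 ⇒ [S] = 1.10 × 0.2537/(1 − 0.2537) = 0.374 µM.

0.374 µM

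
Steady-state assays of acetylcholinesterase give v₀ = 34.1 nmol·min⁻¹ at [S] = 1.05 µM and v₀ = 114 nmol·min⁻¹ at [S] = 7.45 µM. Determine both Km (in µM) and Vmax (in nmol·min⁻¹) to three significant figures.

In reciprocal form, 1/v = (Km/Vmax)·(1/[S]) + 1/Vmax. The two points give (1/[S], 1/v) = (0.9524, 0.02933) and (0.1342, 0.008772).
Slope = (0.02933 − 0.008772)/(0.9524 − 0.1342) = 0.02512; intercept = 0.02933 − 0.02512×0.9524 = 0.005400.
Vmax = 1/intercept = 185 nmol·min⁻¹; Km = slope × Vmax = 0.02512 × 185 = 4.65 µM.

Km = 4.65 µM; Vmax = 185 nmol·min⁻¹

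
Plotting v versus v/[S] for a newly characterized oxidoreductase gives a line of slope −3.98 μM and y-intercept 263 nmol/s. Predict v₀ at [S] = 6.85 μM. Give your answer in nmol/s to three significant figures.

In the Eadie–Hofstee form v = Vmax − Km·(v/[S]), the slope is −Km and the intercept is Vmax, so Km = 3.98 μM and Vmax = 263 nmol/s.
v = 263 × 6.85/(3.98 + 6.85) = 166 nmol/s.

166 nmol/s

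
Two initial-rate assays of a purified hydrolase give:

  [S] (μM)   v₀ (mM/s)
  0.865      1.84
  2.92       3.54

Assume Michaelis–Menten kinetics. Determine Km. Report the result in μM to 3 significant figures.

1.86 μM

From v = Vmax[S]/(Km+[S]), each point gives Vmax = v(Km+[S])/[S].
Equating: 1.84(Km+0.865)/0.865 = 3.54(Km+2.92)/2.92.
2.127·Km + 1.84 = 1.212·Km + 3.54, so (2.127 − 1.212)·Km = 3.54 − 1.84.
Km = 1.700/0.9148 = 1.86 μM; then Vmax = 1.84(1.86+0.865)/0.865 = 5.79 mM/s.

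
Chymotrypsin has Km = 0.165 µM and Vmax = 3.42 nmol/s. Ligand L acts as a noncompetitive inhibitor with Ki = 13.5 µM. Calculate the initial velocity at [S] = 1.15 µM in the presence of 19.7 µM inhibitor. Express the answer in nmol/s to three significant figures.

1.22 nmol/s

α = 1 + [I]/Ki = 1 + 19.7/13.5 = 2.459.
For a noncompetitive inhibitor, Vmax is reduced to Vmax/α while Km is unchanged: Km,app = 0.165 µM, Vmax,app = 1.39 nmol/s.
v = Vmax,app·[S]/(Km,app + [S]) = 1.39 × 1.15/(0.165 + 1.15) = 1.22 nmol/s.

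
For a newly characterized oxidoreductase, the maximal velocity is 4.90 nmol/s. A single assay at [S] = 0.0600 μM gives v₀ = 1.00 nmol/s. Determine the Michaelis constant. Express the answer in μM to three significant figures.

v/Vmax = 1.00/4.90 = 0.2041 = [S]/(Km+[S]).
So Km + [S] = [S]/0.2041 = 0.2940 μM, giving Km = 0.2940 − 0.0600 = 0.234 μM.

0.234 μM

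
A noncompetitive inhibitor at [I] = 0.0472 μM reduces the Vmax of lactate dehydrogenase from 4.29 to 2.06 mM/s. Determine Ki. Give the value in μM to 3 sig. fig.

Noncompetitive: Vmax,app = Vmax/α with α = 1 + [I]/Ki.
α = Vmax/Vmax,app = 4.29/2.06 = 2.083.
Ki = [I]/(α − 1) = 0.0472/1.083 = 0.0436 μM.

0.0436 μM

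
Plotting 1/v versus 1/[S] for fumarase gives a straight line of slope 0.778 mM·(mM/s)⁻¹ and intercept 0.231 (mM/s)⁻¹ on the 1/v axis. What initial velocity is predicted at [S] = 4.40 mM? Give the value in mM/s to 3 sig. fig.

The y-intercept is 1/Vmax, so Vmax = 1/0.231 = 4.33 mM/s.
The slope is Km/Vmax, so Km = 0.778 × 4.33 = 3.37 mM.
Then v = 4.33 × 4.40/(3.37 + 4.40) = 2.45 mM/s.

2.45 mM/s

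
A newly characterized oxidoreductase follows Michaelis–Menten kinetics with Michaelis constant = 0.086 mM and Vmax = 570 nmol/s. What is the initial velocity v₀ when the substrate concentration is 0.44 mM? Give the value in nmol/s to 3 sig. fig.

477 nmol/s

[S]/(Km+[S]) = 0.44/0.5260 = 0.8365, the fractional saturation.
v = 0.8365 × Vmax = 0.8365 × 570 = 477 nmol/s.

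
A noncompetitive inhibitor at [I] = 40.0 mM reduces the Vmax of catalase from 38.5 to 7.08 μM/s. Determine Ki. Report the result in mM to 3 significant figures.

9.01 mM

Noncompetitive: Vmax,app = Vmax/α with α = 1 + [I]/Ki.
α = Vmax/Vmax,app = 38.5/7.08 = 5.438.
Since α = 1 + [I]/Ki, [I]/Ki = 5.438 − 1 = 4.438 and Ki = 40.0/4.438 = 9.01 mM.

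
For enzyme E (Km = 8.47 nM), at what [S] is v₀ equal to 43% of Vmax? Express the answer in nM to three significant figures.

v/Vmax = [S]/(Km+[S]) = 0.43, so [S] = Km·0.43/(1 − 0.43) = 8.47 × 0.7544.
[S] = 6.39 nM.

6.39 nM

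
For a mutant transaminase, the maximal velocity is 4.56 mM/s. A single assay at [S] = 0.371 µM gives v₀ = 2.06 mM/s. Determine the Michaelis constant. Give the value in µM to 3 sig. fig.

v/Vmax = 2.06/4.56 = 0.4518 = [S]/(Km+[S]).
So Km + [S] = [S]/0.4518 = 0.8212 µM, giving Km = 0.8212 − 0.371 = 0.450 µM.

0.450 µM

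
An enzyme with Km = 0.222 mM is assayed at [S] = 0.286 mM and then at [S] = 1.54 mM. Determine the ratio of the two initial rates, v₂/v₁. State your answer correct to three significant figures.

1.55

The fractional saturations are [S]/(Km+[S]) = 0.286/0.5080 = 0.5630 and 1.54/1.762 = 0.8740.
v₂/v₁ is just their ratio: 0.8740/0.5630 = 1.55.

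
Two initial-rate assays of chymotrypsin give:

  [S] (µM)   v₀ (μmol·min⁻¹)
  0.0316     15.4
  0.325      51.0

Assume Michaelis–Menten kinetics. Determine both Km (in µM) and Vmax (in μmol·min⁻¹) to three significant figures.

Km = 0.108 µM; Vmax = 67.9 μmol·min⁻¹

In reciprocal form, 1/v = (Km/Vmax)·(1/[S]) + 1/Vmax. The two points give (1/[S], 1/v) = (31.65, 0.06494) and (3.077, 0.01961).
Slope = (0.06494 − 0.01961)/(31.65 − 3.077) = 0.001587; intercept = 0.06494 − 0.001587×31.65 = 0.01473.
Vmax = 1/intercept = 67.9 μmol·min⁻¹; Km = slope × Vmax = 0.001587 × 67.9 = 0.108 µM.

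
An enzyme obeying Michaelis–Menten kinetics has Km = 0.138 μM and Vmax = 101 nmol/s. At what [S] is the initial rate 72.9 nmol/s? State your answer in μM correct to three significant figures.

0.358 μM

The required fractional saturation is v/Vmax = 72.9/101 = 0.7218.
Then [S]/(Km+[S]) = 0.7218 ⇒ [S] = 0.138 × 0.7218/(1 − 0.7218) = 0.358 μM.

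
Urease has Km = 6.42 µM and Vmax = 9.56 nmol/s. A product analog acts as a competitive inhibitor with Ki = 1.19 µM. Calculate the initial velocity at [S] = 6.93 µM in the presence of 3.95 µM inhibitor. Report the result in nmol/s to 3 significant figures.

α = 1 + [I]/Ki = 1 + 3.95/1.19 = 4.319.
For a competitive inhibitor, Vmax is unchanged and the apparent Km becomes α·Km: Km,app = 27.7 µM, Vmax,app = 9.56 nmol/s.
v = Vmax,app·[S]/(Km,app + [S]) = 9.56 × 6.93/(27.7 + 6.93) = 1.91 nmol/s.

1.91 nmol/s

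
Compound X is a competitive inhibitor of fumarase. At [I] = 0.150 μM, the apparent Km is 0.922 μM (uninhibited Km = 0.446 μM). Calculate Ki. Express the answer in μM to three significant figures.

0.141 μM

Competitive: Km,app = α·Km with α = 1 + [I]/Ki.
α = Km,app/Km = 0.922/0.446 = 2.067.
Since α = 1 + [I]/Ki, [I]/Ki = 2.067 − 1 = 1.067 and Ki = 0.150/1.067 = 0.141 μM.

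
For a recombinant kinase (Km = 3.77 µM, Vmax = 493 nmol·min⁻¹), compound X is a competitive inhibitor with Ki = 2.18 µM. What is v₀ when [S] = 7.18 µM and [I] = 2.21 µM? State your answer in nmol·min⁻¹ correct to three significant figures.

240 nmol·min⁻¹

α = 1 + [I]/Ki = 1 + 2.21/2.18 = 2.014.
For a competitive inhibitor, Vmax is unchanged and the apparent Km becomes α·Km: Km,app = 7.59 µM, Vmax,app = 493 nmol·min⁻¹.
v = Vmax,app·[S]/(Km,app + [S]) = 493 × 7.18/(7.59 + 7.18) = 240 nmol·min⁻¹.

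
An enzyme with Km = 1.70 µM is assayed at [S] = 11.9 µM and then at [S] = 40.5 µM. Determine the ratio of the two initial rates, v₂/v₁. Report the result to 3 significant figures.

1.10

Since Vmax cancels, v₂/v₁ = [S]₂(Km+[S]₁) / [S]₁(Km+[S]₂).
= 40.5×(1.70+11.9) / (11.9×(1.70+40.5)) = 550.8/502.2 = 1.10.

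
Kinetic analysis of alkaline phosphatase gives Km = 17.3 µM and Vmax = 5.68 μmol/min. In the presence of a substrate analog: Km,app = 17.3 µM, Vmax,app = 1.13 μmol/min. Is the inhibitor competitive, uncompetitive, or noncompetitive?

Vmax decreases (5.68 → 1.13 μmol/min) while Km is unchanged — pure noncompetitive inhibition.

noncompetitive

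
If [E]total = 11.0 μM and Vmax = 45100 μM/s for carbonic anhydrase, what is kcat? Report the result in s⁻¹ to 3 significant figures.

kcat = Vmax/[E]total = 45100 μM/s / 11.0 μM = 4100 s⁻¹.

4100 s⁻¹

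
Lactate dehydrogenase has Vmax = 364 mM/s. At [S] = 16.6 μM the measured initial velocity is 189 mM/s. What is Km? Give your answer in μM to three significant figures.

15.4 μM

From v = Vmax[S]/(Km+[S]), Km = [S](Vmax − v)/v.
Km = 16.6 × (364 − 189) / 189 = 2905/189 = 15.4 μM.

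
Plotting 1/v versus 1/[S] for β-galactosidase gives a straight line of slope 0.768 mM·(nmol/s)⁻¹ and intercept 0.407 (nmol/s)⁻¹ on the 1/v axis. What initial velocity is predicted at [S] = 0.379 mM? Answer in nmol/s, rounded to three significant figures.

The y-intercept is 1/Vmax, so Vmax = 1/0.407 = 2.46 nmol/s.
The slope is Km/Vmax, so Km = 0.768 × 2.46 = 1.89 mM.
Then v = 2.46 × 0.379/(1.89 + 0.379) = 0.411 nmol/s.

0.411 nmol/s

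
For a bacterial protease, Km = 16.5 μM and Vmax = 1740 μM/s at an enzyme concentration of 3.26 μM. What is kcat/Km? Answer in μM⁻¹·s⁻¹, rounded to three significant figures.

32.3 μM⁻¹·s⁻¹

kcat = Vmax/[E]total = 1740/3.26 = 534 s⁻¹.
kcat/Km = 534/16.5 = 32.3 μM⁻¹·s⁻¹.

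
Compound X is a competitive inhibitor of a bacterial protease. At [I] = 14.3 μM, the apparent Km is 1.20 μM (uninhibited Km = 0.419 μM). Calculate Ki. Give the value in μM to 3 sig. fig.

7.67 μM

Competitive: Km,app = α·Km with α = 1 + [I]/Ki.
α = Km,app/Km = 1.20/0.419 = 2.864.
Since α = 1 + [I]/Ki, [I]/Ki = 2.864 − 1 = 1.864 and Ki = 14.3/1.864 = 7.67 μM.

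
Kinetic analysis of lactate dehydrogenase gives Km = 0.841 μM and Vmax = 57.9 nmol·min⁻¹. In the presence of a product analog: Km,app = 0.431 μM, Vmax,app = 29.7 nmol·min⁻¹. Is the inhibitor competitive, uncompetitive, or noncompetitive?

Both Km and Vmax decrease by the same factor (~1.95-fold) — characteristic of uncompetitive inhibition.

uncompetitive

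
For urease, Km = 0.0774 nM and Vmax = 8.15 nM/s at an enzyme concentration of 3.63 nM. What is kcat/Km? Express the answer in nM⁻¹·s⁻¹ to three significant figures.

kcat = Vmax/[E]total = 8.15/3.63 = 2.25 s⁻¹.
kcat/Km = 2.25/0.0774 = 29.0 nM⁻¹·s⁻¹.

29.0 nM⁻¹·s⁻¹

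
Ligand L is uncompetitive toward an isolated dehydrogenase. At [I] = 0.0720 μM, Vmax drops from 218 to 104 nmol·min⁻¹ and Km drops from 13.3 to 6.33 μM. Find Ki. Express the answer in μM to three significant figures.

0.0657 μM

Uncompetitive: Vmax,app = Vmax/α (and Km,app = Km/α) with α = 1 + [I]/Ki.
α = Vmax/Vmax,app = 218/104 = 2.096.
Since α = 1 + [I]/Ki, [I]/Ki = 2.096 − 1 = 1.096 and Ki = 0.0720/1.096 = 0.0657 μM.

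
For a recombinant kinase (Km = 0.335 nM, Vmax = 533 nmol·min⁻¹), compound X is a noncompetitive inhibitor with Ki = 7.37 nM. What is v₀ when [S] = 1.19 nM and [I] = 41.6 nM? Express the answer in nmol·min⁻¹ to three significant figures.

62.6 nmol·min⁻¹

α = 1 + [I]/Ki = 1 + 41.6/7.37 = 6.645.
For a noncompetitive inhibitor, Vmax is reduced to Vmax/α while Km is unchanged: Km,app = 0.335 nM, Vmax,app = 80.2 nmol·min⁻¹.
v = Vmax,app·[S]/(Km,app + [S]) = 80.2 × 1.19/(0.335 + 1.19) = 62.6 nmol·min⁻¹.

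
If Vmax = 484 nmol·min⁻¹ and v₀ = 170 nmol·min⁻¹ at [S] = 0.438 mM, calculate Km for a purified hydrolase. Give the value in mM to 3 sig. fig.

0.809 mM

v/Vmax = 170/484 = 0.3512 = [S]/(Km+[S]).
So Km + [S] = [S]/0.3512 = 1.247 mM, giving Km = 1.247 − 0.438 = 0.809 mM.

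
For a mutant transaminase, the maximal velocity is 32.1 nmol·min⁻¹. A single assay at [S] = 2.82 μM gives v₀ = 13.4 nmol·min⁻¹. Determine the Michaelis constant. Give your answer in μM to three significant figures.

v/Vmax = 13.4/32.1 = 0.4174 = [S]/(Km+[S]).
So Km + [S] = [S]/0.4174 = 6.755 μM, giving Km = 6.755 − 2.82 = 3.94 μM.

3.94 μM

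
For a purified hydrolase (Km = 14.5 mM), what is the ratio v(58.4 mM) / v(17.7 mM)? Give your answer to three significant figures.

1.46

The fractional saturations are [S]/(Km+[S]) = 17.7/32.20 = 0.5497 and 58.4/72.90 = 0.8011.
v₂/v₁ is just their ratio: 0.8011/0.5497 = 1.46.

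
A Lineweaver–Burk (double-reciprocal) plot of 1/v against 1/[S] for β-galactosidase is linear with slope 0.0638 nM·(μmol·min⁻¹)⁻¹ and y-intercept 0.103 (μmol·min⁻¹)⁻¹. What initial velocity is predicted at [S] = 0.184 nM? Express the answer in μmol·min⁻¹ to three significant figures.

2.22 μmol·min⁻¹

The y-intercept is 1/Vmax, so Vmax = 1/0.103 = 9.71 μmol·min⁻¹.
The slope is Km/Vmax, so Km = 0.0638 × 9.71 = 0.619 nM.
Then v = 9.71 × 0.184/(0.619 + 0.184) = 2.22 μmol·min⁻¹.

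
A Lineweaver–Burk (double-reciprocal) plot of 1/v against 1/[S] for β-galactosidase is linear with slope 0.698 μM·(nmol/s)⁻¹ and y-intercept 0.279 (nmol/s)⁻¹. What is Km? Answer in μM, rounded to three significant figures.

y-intercept = 1/Vmax ⇒ Vmax = 3.58 nmol/s; slope = Km/Vmax ⇒ Km = slope × Vmax.
Km = 0.698 × 3.58 = 2.50 μM.

2.50 μM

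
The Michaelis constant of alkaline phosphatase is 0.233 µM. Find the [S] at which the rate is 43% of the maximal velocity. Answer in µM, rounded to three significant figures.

v/Vmax = [S]/(Km+[S]) = 0.43, so [S] = Km·0.43/(1 − 0.43) = 0.233 × 0.7544.
[S] = 0.176 µM.

0.176 µM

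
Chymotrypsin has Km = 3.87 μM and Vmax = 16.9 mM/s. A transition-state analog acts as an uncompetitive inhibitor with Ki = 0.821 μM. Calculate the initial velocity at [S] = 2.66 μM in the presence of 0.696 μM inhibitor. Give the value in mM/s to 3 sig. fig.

5.12 mM/s

With α = 1 + [I]/Ki = 1 + 0.696/0.821 = 1.848, the uncompetitive rate law is v = (Vmax/α)·[S] / (Km/α + [S]).
v = (16.9/1.848)×2.66 / (3.87/1.848 + 2.66) = 24.33/4.754 = 5.12 mM/s.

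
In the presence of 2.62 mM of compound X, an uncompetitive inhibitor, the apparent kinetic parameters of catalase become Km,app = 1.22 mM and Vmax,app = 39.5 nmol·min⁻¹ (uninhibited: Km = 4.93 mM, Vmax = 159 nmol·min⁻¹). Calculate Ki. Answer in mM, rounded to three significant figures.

0.866 mM

Uncompetitive: Vmax,app = Vmax/α (and Km,app = Km/α) with α = 1 + [I]/Ki.
α = Vmax/Vmax,app = 159/39.5 = 4.025.
Ki = [I]/(α − 1) = 2.62/3.025 = 0.866 mM.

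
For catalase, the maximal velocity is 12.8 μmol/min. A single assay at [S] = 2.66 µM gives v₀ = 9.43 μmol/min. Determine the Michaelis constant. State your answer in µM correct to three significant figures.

0.951 µM

From v = Vmax[S]/(Km+[S]), Km = [S](Vmax − v)/v.
Km = 2.66 × (12.8 − 9.43) / 9.43 = 8.964/9.43 = 0.951 µM.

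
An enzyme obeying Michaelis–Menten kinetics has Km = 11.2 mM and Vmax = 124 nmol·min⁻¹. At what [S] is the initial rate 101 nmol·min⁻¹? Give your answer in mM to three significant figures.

Rearranging v = Vmax[S]/(Km+[S]) gives [S] = Km·v/(Vmax − v).
[S] = 11.2 × 101 / (124 − 101) = 1131/23.00 = 49.2 mM.

49.2 mM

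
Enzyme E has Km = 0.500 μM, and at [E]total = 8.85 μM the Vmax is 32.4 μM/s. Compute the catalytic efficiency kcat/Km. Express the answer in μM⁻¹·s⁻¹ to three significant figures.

kcat = Vmax/[E]total = 32.4/8.85 = 3.66 s⁻¹.
kcat/Km = 3.66/0.500 = 7.32 μM⁻¹·s⁻¹.

7.32 μM⁻¹·s⁻¹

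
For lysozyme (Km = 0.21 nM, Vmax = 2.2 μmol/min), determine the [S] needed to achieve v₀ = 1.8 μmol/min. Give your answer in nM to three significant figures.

0.945 nM

The required fractional saturation is v/Vmax = 1.8/2.2 = 0.8182.
Then [S]/(Km+[S]) = 0.8182 ⇒ [S] = 0.21 × 0.8182/(1 − 0.8182) = 0.945 nM.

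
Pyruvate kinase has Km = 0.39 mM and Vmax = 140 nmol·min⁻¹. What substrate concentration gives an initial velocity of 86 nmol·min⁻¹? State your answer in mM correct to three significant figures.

0.621 mM

The required fractional saturation is v/Vmax = 86/140 = 0.6143.
Then [S]/(Km+[S]) = 0.6143 ⇒ [S] = 0.39 × 0.6143/(1 − 0.6143) = 0.621 mM.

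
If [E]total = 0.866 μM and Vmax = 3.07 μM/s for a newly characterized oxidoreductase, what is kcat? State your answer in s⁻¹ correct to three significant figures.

3.55 s⁻¹

kcat = Vmax/[E]total = 3.07 μM/s / 0.866 μM = 3.55 s⁻¹.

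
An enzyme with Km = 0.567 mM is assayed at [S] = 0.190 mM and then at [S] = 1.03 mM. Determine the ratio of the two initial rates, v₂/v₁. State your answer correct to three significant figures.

2.57

Since Vmax cancels, v₂/v₁ = [S]₂(Km+[S]₁) / [S]₁(Km+[S]₂).
= 1.03×(0.567+0.190) / (0.190×(0.567+1.03)) = 0.7797/0.3034 = 2.57.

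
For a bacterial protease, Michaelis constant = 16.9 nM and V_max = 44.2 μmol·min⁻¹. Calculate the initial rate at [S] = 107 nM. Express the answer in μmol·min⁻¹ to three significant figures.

38.2 μmol·min⁻¹

v = Vmax·[S]/(Km + [S]) = 44.2 × 107 / (16.9 + 107)
  = 4729 / 123.9 = 38.2 μmol·min⁻¹.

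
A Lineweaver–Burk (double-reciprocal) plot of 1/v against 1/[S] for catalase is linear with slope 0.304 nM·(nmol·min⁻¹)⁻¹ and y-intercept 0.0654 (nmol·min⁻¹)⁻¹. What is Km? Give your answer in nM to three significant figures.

y-intercept = 1/Vmax ⇒ Vmax = 15.3 nmol·min⁻¹; slope = Km/Vmax ⇒ Km = slope × Vmax.
Km = 0.304 × 15.3 = 4.65 nM.

4.65 nM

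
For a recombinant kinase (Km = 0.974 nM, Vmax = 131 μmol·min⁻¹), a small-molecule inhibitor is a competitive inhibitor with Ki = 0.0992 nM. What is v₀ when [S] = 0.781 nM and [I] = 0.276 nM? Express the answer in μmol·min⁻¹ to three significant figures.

22.9 μmol·min⁻¹

With α = 1 + [I]/Ki = 1 + 0.276/0.0992 = 3.782, the competitive rate law is v = Vmax[S] / (αKm + [S]).
v = 131×0.781 / (3.782×0.974 + 0.781) = 102.3/4.465 = 22.9 μmol·min⁻¹.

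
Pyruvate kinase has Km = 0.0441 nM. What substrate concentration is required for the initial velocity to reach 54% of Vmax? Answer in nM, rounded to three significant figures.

0.0518 nM

v/Vmax = [S]/(Km+[S]) = 0.54, so [S] = Km·0.54/(1 − 0.54) = 0.0441 × 1.174.
[S] = 0.0518 nM.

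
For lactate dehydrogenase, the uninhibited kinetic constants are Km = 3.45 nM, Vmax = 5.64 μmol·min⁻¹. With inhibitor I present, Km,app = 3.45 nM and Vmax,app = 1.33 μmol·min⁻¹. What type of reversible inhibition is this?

noncompetitive

Vmax decreases (5.64 → 1.33 μmol·min⁻¹) while Km is unchanged — pure noncompetitive inhibition.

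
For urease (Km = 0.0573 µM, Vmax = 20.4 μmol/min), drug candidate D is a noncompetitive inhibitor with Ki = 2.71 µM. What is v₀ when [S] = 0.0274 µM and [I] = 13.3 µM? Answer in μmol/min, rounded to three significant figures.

1.12 μmol/min

With α = 1 + [I]/Ki = 1 + 13.3/2.71 = 5.908, the noncompetitive rate law is v = (Vmax/α)·[S] / (Km + [S]).
v = (20.4/5.908)×0.0274 / (0.0573 + 0.0274) = 0.09461/0.08470 = 1.12 μmol/min.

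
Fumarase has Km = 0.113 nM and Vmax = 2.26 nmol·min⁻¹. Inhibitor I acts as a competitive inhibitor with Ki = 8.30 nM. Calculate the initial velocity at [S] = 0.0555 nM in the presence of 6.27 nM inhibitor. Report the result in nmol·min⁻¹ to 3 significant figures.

With α = 1 + [I]/Ki = 1 + 6.27/8.30 = 1.755, the competitive rate law is v = Vmax[S] / (αKm + [S]).
v = 2.26×0.0555 / (1.755×0.113 + 0.0555) = 0.1254/0.2539 = 0.494 nmol·min⁻¹.

0.494 nmol·min⁻¹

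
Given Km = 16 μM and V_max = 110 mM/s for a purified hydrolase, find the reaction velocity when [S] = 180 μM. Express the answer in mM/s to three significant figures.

101 mM/s

v = Vmax·[S]/(Km + [S]) = 110 × 180 / (16 + 180)
  = 19800 / 196.0 = 101 mM/s.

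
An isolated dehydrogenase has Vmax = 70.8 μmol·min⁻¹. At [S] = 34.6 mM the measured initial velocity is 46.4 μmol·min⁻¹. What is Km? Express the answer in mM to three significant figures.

From v = Vmax[S]/(Km+[S]), Km = [S](Vmax − v)/v.
Km = 34.6 × (70.8 − 46.4) / 46.4 = 844.2/46.4 = 18.2 mM.

18.2 mM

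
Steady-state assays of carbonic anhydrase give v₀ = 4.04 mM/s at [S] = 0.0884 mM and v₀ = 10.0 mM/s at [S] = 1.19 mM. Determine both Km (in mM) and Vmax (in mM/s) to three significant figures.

In reciprocal form, 1/v = (Km/Vmax)·(1/[S]) + 1/Vmax. The two points give (1/[S], 1/v) = (11.31, 0.2475) and (0.8403, 0.1000).
Slope = (0.2475 − 0.1000)/(11.31 − 0.8403) = 0.01409; intercept = 0.2475 − 0.01409×11.31 = 0.08816.
Vmax = 1/intercept = 11.3 mM/s; Km = slope × Vmax = 0.01409 × 11.3 = 0.160 mM.

Km = 0.160 mM; Vmax = 11.3 mM/s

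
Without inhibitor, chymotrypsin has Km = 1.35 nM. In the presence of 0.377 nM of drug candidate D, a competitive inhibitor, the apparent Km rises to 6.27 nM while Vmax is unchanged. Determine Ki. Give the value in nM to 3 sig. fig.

0.103 nM

Competitive: Km,app = α·Km with α = 1 + [I]/Ki.
α = Km,app/Km = 6.27/1.35 = 4.644.
Ki = [I]/(α − 1) = 0.377/3.644 = 0.103 nM.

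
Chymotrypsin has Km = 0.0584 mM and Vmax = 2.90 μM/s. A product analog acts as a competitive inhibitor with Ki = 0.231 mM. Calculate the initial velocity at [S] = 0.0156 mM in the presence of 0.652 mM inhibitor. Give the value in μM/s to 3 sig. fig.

α = 1 + [I]/Ki = 1 + 0.652/0.231 = 3.823.
For a competitive inhibitor, Vmax is unchanged and the apparent Km becomes α·Km: Km,app = 0.223 mM, Vmax,app = 2.90 μM/s.
v = Vmax,app·[S]/(Km,app + [S]) = 2.90 × 0.0156/(0.223 + 0.0156) = 0.189 μM/s.

0.189 μM/s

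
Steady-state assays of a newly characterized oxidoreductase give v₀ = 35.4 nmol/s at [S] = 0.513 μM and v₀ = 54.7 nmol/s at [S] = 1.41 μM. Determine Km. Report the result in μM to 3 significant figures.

From v = Vmax[S]/(Km+[S]), each point gives Vmax = v(Km+[S])/[S].
Equating: 35.4(Km+0.513)/0.513 = 54.7(Km+1.41)/1.41.
69.01·Km + 35.4 = 38.79·Km + 54.7, so (69.01 − 38.79)·Km = 54.7 − 35.4.
Km = 19.30/30.21 = 0.639 μM; then Vmax = 35.4(0.639+0.513)/0.513 = 79.5 nmol/s.

0.639 μM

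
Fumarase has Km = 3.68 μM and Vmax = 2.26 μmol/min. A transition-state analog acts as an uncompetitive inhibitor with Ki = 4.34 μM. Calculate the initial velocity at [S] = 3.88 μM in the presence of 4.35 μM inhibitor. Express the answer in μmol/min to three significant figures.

With α = 1 + [I]/Ki = 1 + 4.35/4.34 = 2.002, the uncompetitive rate law is v = (Vmax/α)·[S] / (Km/α + [S]).
v = (2.26/2.002)×3.88 / (3.68/2.002 + 3.88) = 4.379/5.718 = 0.766 μmol/min.

0.766 μmol/min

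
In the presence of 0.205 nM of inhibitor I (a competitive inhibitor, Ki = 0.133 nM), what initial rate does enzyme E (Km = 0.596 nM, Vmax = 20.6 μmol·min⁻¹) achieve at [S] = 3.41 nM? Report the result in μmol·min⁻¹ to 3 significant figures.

14.3 μmol·min⁻¹

With α = 1 + [I]/Ki = 1 + 0.205/0.133 = 2.541, the competitive rate law is v = Vmax[S] / (αKm + [S]).
v = 20.6×3.41 / (2.541×0.596 + 3.41) = 70.25/4.925 = 14.3 μmol·min⁻¹.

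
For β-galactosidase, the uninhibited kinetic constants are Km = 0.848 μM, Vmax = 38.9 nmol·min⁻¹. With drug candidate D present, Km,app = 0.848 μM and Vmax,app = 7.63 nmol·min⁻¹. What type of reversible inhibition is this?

Vmax decreases (38.9 → 7.63 nmol·min⁻¹) while Km is unchanged — pure noncompetitive inhibition.

noncompetitive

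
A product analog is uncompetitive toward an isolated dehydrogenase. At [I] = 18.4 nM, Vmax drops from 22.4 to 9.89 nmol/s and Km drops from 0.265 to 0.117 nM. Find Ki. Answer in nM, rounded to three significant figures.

14.5 nM

Uncompetitive: Vmax,app = Vmax/α (and Km,app = Km/α) with α = 1 + [I]/Ki.
α = Vmax/Vmax,app = 22.4/9.89 = 2.265.
Ki = [I]/(α − 1) = 18.4/1.265 = 14.5 nM.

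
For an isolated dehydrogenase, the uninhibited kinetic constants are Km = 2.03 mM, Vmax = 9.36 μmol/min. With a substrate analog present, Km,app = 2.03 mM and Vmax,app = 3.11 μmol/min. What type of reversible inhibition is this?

Vmax decreases (9.36 → 3.11 μmol/min) while Km is unchanged — pure noncompetitive inhibition.

noncompetitive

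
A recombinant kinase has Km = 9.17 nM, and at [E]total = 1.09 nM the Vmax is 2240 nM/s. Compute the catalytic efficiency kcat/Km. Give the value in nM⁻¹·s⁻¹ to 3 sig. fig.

kcat = Vmax/[E]total = 2240/1.09 = 2060 s⁻¹.
kcat/Km = 2060/9.17 = 224 nM⁻¹·s⁻¹.

224 nM⁻¹·s⁻¹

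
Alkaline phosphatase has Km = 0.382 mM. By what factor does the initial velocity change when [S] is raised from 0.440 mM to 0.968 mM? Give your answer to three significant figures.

The fractional saturations are [S]/(Km+[S]) = 0.440/0.8220 = 0.5353 and 0.968/1.350 = 0.7170.
v₂/v₁ is just their ratio: 0.7170/0.5353 = 1.34.

1.34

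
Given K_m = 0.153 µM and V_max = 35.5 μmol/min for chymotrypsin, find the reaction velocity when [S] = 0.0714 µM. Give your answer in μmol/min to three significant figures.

11.3 μmol/min

v = Vmax·[S]/(Km + [S]) = 35.5 × 0.0714 / (0.153 + 0.0714)
  = 2.535 / 0.2244 = 11.3 μmol/min.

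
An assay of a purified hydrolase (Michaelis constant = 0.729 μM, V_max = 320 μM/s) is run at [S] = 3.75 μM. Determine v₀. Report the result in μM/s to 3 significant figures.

268 μM/s

[S]/(Km+[S]) = 3.75/4.479 = 0.8372, the fractional saturation.
v = 0.8372 × Vmax = 0.8372 × 320 = 268 μM/s.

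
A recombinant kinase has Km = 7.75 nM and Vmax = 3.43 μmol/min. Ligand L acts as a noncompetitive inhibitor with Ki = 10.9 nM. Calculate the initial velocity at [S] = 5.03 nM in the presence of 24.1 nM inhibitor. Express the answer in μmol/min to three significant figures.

0.420 μmol/min

With α = 1 + [I]/Ki = 1 + 24.1/10.9 = 3.211, the noncompetitive rate law is v = (Vmax/α)·[S] / (Km + [S]).
v = (3.43/3.211)×5.03 / (7.75 + 5.03) = 5.373/12.78 = 0.420 μmol/min.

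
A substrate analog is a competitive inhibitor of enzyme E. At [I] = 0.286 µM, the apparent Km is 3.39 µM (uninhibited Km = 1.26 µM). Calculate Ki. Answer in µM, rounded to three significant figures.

Competitive: Km,app = α·Km with α = 1 + [I]/Ki.
α = Km,app/Km = 3.39/1.26 = 2.690.
Since α = 1 + [I]/Ki, [I]/Ki = 2.690 − 1 = 1.690 and Ki = 0.286/1.690 = 0.169 µM.

0.169 µM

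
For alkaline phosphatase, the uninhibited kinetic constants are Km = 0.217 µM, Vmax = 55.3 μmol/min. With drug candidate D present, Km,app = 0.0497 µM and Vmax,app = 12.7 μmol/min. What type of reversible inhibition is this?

Both Km and Vmax decrease by the same factor (~4.37-fold) — characteristic of uncompetitive inhibition.

uncompetitive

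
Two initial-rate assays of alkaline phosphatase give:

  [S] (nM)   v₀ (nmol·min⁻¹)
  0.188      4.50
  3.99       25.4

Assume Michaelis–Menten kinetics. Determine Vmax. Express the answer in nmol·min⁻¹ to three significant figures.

33.0 nmol·min⁻¹

From v = Vmax[S]/(Km+[S]), each point gives Vmax = v(Km+[S])/[S].
Equating: 4.50(Km+0.188)/0.188 = 25.4(Km+3.99)/3.99.
23.94·Km + 4.50 = 6.366·Km + 25.4, so (23.94 − 6.366)·Km = 25.4 − 4.50.
Km = 20.90/17.57 = 1.19 nM; then Vmax = 4.50(1.19+0.188)/0.188 = 33.0 nmol·min⁻¹.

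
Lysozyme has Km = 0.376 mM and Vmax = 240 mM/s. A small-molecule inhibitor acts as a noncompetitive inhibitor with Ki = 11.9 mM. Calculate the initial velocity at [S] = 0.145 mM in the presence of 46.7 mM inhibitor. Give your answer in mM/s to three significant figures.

13.6 mM/s

α = 1 + [I]/Ki = 1 + 46.7/11.9 = 4.924.
For a noncompetitive inhibitor, Vmax is reduced to Vmax/α while Km is unchanged: Km,app = 0.376 mM, Vmax,app = 48.7 mM/s.
v = Vmax,app·[S]/(Km,app + [S]) = 48.7 × 0.145/(0.376 + 0.145) = 13.6 mM/s.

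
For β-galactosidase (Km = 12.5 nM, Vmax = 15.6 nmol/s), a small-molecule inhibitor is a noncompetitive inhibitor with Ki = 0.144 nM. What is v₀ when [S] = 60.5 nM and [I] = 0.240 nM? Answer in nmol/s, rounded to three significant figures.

With α = 1 + [I]/Ki = 1 + 0.240/0.144 = 2.667, the noncompetitive rate law is v = (Vmax/α)·[S] / (Km + [S]).
v = (15.6/2.667)×60.5 / (12.5 + 60.5) = 353.9/73.00 = 4.85 nmol/s.

4.85 nmol/s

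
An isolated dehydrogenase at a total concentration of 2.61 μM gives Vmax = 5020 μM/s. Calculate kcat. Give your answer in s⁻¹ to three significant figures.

kcat = Vmax/[E]total = 5020 μM/s / 2.61 μM = 1920 s⁻¹.

1920 s⁻¹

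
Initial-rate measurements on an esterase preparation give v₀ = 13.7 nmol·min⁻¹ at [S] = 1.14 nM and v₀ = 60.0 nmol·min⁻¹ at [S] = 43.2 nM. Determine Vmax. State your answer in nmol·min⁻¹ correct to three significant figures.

66.1 nmol·min⁻¹

In reciprocal form, 1/v = (Km/Vmax)·(1/[S]) + 1/Vmax. The two points give (1/[S], 1/v) = (0.8772, 0.07299) and (0.02315, 0.01667).
Slope = (0.07299 − 0.01667)/(0.8772 − 0.02315) = 0.06595; intercept = 0.07299 − 0.06595×0.8772 = 0.01514.
Vmax = 1/intercept = 66.1 nmol·min⁻¹; Km = slope × Vmax = 0.06595 × 66.1 = 4.36 nM.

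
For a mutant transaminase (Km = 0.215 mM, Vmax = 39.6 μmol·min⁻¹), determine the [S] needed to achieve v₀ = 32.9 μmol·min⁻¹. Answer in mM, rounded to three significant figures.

1.06 mM

The required fractional saturation is v/Vmax = 32.9/39.6 = 0.8308.
Then [S]/(Km+[S]) = 0.8308 ⇒ [S] = 0.215 × 0.8308/(1 − 0.8308) = 1.06 mM.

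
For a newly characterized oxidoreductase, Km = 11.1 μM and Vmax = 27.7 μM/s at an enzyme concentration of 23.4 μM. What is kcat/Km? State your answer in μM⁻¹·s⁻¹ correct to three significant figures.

kcat = Vmax/[E]total = 27.7/23.4 = 1.18 s⁻¹.
kcat/Km = 1.18/11.1 = 0.107 μM⁻¹·s⁻¹.

0.107 μM⁻¹·s⁻¹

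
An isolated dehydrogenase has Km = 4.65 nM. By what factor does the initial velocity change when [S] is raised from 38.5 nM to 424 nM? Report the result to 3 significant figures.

The fractional saturations are [S]/(Km+[S]) = 38.5/43.15 = 0.8922 and 424/428.6 = 0.9892.
v₂/v₁ is just their ratio: 0.9892/0.8922 = 1.11.

1.11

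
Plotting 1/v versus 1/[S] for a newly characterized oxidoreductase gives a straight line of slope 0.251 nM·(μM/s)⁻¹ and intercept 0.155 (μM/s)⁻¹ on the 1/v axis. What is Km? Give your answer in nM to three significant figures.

1.62 nM

y-intercept = 1/Vmax ⇒ Vmax = 6.45 μM/s; slope = Km/Vmax ⇒ Km = slope × Vmax.
Km = 0.251 × 6.45 = 1.62 nM.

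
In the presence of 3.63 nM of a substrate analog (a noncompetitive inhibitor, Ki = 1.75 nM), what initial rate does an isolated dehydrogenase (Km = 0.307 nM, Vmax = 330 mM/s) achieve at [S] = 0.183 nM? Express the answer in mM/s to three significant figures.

40.1 mM/s

α = 1 + [I]/Ki = 1 + 3.63/1.75 = 3.074.
For a noncompetitive inhibitor, Vmax is reduced to Vmax/α while Km is unchanged: Km,app = 0.307 nM, Vmax,app = 107 mM/s.
v = Vmax,app·[S]/(Km,app + [S]) = 107 × 0.183/(0.307 + 0.183) = 40.1 mM/s.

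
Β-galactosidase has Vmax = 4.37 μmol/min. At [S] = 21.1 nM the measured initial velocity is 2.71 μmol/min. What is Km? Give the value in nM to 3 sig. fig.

12.9 nM

v/Vmax = 2.71/4.37 = 0.6201 = [S]/(Km+[S]).
So Km + [S] = [S]/0.6201 = 34.02 nM, giving Km = 34.02 − 21.1 = 12.9 nM.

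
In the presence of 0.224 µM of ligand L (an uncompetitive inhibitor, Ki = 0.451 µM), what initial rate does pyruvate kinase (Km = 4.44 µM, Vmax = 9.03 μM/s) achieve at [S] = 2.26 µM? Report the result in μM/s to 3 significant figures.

2.61 μM/s

α = 1 + [I]/Ki = 1 + 0.224/0.451 = 1.497.
For an uncompetitive inhibitor, both parameters are divided by α, giving Vmax/α and Km/α: Km,app = 2.97 µM, Vmax,app = 6.03 μM/s.
v = Vmax,app·[S]/(Km,app + [S]) = 6.03 × 2.26/(2.97 + 2.26) = 2.61 μM/s.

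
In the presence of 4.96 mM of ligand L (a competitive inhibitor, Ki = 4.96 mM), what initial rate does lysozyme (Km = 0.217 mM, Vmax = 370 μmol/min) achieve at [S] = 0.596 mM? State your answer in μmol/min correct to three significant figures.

With α = 1 + [I]/Ki = 1 + 4.96/4.96 = 2.000, the competitive rate law is v = Vmax[S] / (αKm + [S]).
v = 370×0.596 / (2.000×0.217 + 0.596) = 220.5/1.030 = 214 μmol/min.

214 μmol/min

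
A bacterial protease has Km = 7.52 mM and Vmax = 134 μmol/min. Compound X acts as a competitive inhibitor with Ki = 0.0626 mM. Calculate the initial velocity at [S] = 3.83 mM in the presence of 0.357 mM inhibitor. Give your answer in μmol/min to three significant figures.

α = 1 + [I]/Ki = 1 + 0.357/0.0626 = 6.703.
For a competitive inhibitor, Vmax is unchanged and the apparent Km becomes α·Km: Km,app = 50.4 mM, Vmax,app = 134 μmol/min.
v = Vmax,app·[S]/(Km,app + [S]) = 134 × 3.83/(50.4 + 3.83) = 9.46 μmol/min.

9.46 μmol/min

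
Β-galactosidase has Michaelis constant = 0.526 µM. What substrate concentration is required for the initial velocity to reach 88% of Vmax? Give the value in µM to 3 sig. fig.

3.86 µM

v/Vmax = [S]/(Km+[S]) = 0.88, so [S] = Km·0.88/(1 − 0.88) = 0.526 × 7.333.
[S] = 3.86 µM.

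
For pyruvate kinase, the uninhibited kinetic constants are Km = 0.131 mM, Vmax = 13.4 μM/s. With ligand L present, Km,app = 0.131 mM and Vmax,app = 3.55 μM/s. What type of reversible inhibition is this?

noncompetitive

Vmax decreases (13.4 → 3.55 μM/s) while Km is unchanged — pure noncompetitive inhibition.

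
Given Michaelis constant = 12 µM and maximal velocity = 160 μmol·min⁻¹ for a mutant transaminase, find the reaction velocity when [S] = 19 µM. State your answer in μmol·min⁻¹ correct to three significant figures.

98.1 μmol·min⁻¹

[S]/(Km+[S]) = 19/31.00 = 0.6129, the fractional saturation.
v = 0.6129 × Vmax = 0.6129 × 160 = 98.1 μmol·min⁻¹.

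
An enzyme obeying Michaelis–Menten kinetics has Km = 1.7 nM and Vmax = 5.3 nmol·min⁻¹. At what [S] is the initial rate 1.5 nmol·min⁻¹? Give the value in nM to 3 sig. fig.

Rearranging v = Vmax[S]/(Km+[S]) gives [S] = Km·v/(Vmax − v).
[S] = 1.7 × 1.5 / (5.3 − 1.5) = 2.550/3.800 = 0.671 nM.

0.671 nM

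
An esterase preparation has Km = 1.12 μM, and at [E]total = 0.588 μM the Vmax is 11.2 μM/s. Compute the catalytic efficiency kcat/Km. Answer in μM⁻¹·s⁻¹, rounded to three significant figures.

kcat = Vmax/[E]total = 11.2/0.588 = 19.0 s⁻¹.
kcat/Km = 19.0/1.12 = 17.0 μM⁻¹·s⁻¹.

17.0 μM⁻¹·s⁻¹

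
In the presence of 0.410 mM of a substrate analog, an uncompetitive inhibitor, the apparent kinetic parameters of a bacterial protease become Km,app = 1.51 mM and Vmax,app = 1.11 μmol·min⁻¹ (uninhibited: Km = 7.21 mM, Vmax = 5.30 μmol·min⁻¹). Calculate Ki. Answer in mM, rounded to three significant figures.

Uncompetitive: Vmax,app = Vmax/α (and Km,app = Km/α) with α = 1 + [I]/Ki.
α = Vmax/Vmax,app = 5.30/1.11 = 4.775.
Since α = 1 + [I]/Ki, [I]/Ki = 4.775 − 1 = 3.775 and Ki = 0.410/3.775 = 0.109 mM.

0.109 mM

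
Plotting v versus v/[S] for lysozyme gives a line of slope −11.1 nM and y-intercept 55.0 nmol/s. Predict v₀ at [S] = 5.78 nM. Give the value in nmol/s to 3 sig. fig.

In the Eadie–Hofstee form v = Vmax − Km·(v/[S]), the slope is −Km and the intercept is Vmax, so Km = 11.1 nM and Vmax = 55.0 nmol/s.
v = 55.0 × 5.78/(11.1 + 5.78) = 18.8 nmol/s.

18.8 nmol/s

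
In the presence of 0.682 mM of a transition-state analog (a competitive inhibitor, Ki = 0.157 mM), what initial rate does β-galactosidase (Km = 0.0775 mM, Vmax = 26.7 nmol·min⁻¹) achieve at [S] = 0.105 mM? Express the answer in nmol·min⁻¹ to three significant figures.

5.40 nmol·min⁻¹

With α = 1 + [I]/Ki = 1 + 0.682/0.157 = 5.344, the competitive rate law is v = Vmax[S] / (αKm + [S]).
v = 26.7×0.105 / (5.344×0.0775 + 0.105) = 2.803/0.5192 = 5.40 nmol·min⁻¹.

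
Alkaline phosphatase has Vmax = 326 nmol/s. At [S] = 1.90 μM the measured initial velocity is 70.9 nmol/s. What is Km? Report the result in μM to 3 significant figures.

v/Vmax = 70.9/326 = 0.2175 = [S]/(Km+[S]).
So Km + [S] = [S]/0.2175 = 8.736 μM, giving Km = 8.736 − 1.90 = 6.84 μM.

6.84 μM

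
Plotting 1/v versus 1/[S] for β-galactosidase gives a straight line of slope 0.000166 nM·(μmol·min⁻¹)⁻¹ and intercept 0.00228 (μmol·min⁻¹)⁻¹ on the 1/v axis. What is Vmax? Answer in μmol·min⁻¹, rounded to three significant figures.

439 μmol·min⁻¹

The y-intercept of a Lineweaver–Burk plot equals 1/Vmax, so Vmax = 1/0.00228 = 439 μmol·min⁻¹.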